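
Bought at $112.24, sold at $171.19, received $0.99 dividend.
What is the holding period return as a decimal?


Formula: HPR = (P1 - P0 + D) / P0
Gain: $171.19 - $112.24 + $0.99 = $59.94
HPR = $59.94 / $112.24 = 0.534

0.534


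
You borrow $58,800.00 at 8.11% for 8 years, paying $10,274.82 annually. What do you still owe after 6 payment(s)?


Formula: Balance = PV*(1+r)^k - PMT*((1+r)^k - 1)/r
Growth: (1 + 0.0811)^6 = 1.596597
Accumulated factor: ((1+r)^k - 1)/r = 7.356308
Balance = $58,800.00 * 1.596597 - $10,274.82 * 7.356308
Balance = $18,295.14

$18,295.14


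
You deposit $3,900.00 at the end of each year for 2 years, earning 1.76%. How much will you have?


Formula: FV = PMT * ((1+r)^n - 1) / r
Growth factor: (1 + 0.0176)^2 = 1.03551
Numerator: 1.03551 - 1 = 0.03551
FV = $3,900.00 * 0.03551 / 0.0176 = $7,868.64

$7,868.64


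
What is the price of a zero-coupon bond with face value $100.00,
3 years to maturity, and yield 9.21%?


Formula: Price = FV / (1 + r)^n
Substituting: Price = $100.00 / (1 + 0.0921)^3
Discount factor: (1.0921)^3 = 1.302528
Price = $100.00 / 1.302528 = $76.77

$76.77


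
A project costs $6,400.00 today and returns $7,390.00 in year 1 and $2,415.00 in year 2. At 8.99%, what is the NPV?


Formula: NPV = C0 + C1/(1+r) + C2/(1+r)^2
Discount C1: $7,390.00 / (1 + 0.0899) = $6,780.44
Discount C2: $2,415.00 / (1 + 0.0899)^2 = $2,033.03
NPV = -$6,400.00 + $6,780.44 + $2,033.03 = $2,413.47

$2,413.47


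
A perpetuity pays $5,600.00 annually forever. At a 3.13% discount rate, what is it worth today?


Formula: PV = C / r
Substituting: PV = $5,600.00 / 0.0313
PV = $178,913.74

$178,913.74


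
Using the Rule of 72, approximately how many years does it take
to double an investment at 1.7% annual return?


Formula: Years ≈ 72 / r
Substituting: Years ≈ 72 / 1.7
Years ≈ 42.4

42.4 years


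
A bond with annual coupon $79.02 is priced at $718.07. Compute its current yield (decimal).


Formula: Current yield = annual coupon / price
Substituting: CY = $79.02 / $718.07
CY = 0.110045

0.110045


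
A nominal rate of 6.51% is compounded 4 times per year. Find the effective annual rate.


Formula: EAR = (1 + r/m)^m - 1
Period rate: r/m = 0.0651 / 4 = 0.016275
Compounding: (1 + 0.016275)^4 = 1.066707
EAR = 1.066707 - 1 = 0.066707

0.066707


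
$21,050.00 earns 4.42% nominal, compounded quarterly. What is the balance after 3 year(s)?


Formula: FV = P * (1 + r/m)^(m*t)
Period rate: r/m = 0.0442 / 4 = 0.01105
Total periods: m*t = 4 * 3 = 12
Growth factor: (1 + 0.01105)^12 = 1.140963
FV = $21,050.00 * 1.140963 = $24,017.27

$24,017.27


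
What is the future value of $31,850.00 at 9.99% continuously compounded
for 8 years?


Formula: FV = P * e^(r*t)
Exponent: r*t = 0.0999 * 8 = 0.7992
e^(0.7992) = 2.223761
FV = $31,850.00 * 2.223761 = $70,826.79

$70,826.79


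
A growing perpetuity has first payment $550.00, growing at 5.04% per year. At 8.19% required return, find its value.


Formula: PV = C / (r - g)
Spread: r - g = 0.0819 - 0.0504 = 0.0315
Substituting: PV = $550.00 / 0.0315
PV = $17,460.32

$17,460.32


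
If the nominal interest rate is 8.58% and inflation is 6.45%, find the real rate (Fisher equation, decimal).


Formula: (1 + r_real) = (1 + r_nom) / (1 + inflation)
Substituting: (1 + r_real) = 1.0858 / 1.0645
(1 + r_real) = 1.020009
r_real = 1.020009 - 1 = 0.020009

0.020009


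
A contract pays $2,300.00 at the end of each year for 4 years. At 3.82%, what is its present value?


Formula: PV = PMT * (1 - (1+r)^(-n)) / r
Discount factor: (1 + 0.0382)^(-4) = 0.860748
Bracket: 1 - 0.860748 = 0.139252
PV = $2,300.00 * 0.139252 / 0.0382 = $8,384.30

$8,384.30


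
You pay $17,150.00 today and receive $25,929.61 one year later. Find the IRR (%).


Formula: IRR = C1/C0 - 1
Substituting: IRR = $25,929.61 / $17,150.00 - 1
Ratio: 1.511931 - 1 = 0.511931
IRR = 51.1931%

51.1931%


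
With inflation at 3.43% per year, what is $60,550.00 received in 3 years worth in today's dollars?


Formula: Real value = nominal / (1 + inflation)^years
Price level: (1 + 0.0343)^3 = 1.10647
Real value = $60,550.00 / 1.10647 = $54,723.59

$54,723.59


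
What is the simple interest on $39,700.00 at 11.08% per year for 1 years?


Formula: I = P * r * t
Substituting: I = $39,700.00 * 0.1108 * 1
Step: I = $39,700.00 * 0.1108
I = $4,398.76

$4,398.76


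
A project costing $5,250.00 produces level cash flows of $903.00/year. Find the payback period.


Formula: Payback = investment / annual cash flow
Substituting: Payback = $5,250.00 / $903.00
Payback = 5.814 years

5.814 years


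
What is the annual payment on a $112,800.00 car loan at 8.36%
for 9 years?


Formula: PMT = PV * r / (1 - (1+r)^(-n))
Denominator: 1 - (1 + 0.0836)^(-9) = 0.514511
Numerator: $112,800.00 * 0.0836 = 9430.08
PMT = 9430.08 / 0.514511 = $18,328.22

$18,328.22


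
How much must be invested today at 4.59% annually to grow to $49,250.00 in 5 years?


Formula: PV = FV / (1 + r)^n
Substituting: PV = $49,250.00 / (1 + 0.0459)^5
Discount factor: (1.0459)^5 = 1.251558
PV = $49,250.00 / 1.251558 = $39,350.97

$39,350.97


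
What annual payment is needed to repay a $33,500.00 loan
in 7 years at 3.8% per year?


Formula: PMT = PV * r / (1 - (1+r)^(-n))
Denominator: 1 - (1 + 0.038)^(-7) = 0.229773
Numerator: $33,500.00 * 0.038 = 1273.0
PMT = 1273.0 / 0.229773 = $5,540.24

$5,540.24


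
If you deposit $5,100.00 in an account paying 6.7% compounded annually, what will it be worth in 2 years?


Formula: FV = P * (1 + r)^n
Substituting: FV = $5,100.00 * (1 + 0.067)^2
Growth factor: (1.067)^2 = 1.138489
FV = $5,100.00 * 1.138489 = $5,806.29

$5,806.29


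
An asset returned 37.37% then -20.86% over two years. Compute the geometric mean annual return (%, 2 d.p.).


Formula: Geometric mean = ((1+r1)*(1+r2))^(1/2) - 1
Product: (1 + 0.3737) * (1 + -0.2086) = 1.3737 * 0.7914 = 1.087146
Square root: 1.087146^0.5 = 1.042663
Geometric mean = 1.042663 - 1 = 0.042663
As percentage: 4.27%

4.27%


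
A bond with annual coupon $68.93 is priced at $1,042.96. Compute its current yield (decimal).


Formula: Current yield = annual coupon / price
Substituting: CY = $68.93 / $1,042.96
CY = 0.066091

0.066091


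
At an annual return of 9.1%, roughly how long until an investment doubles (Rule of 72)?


Formula: Years ≈ 72 / r
Substituting: Years ≈ 72 / 9.1
Years ≈ 7.9

7.9 years


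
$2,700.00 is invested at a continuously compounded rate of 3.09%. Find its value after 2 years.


Formula: FV = P * e^(r*t)
Exponent: r*t = 0.0309 * 2 = 0.0618
e^(0.0618) = 1.06375
FV = $2,700.00 * 1.06375 = $2,872.12

$2,872.12


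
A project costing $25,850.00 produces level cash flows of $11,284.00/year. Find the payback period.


Formula: Payback = investment / annual cash flow
Substituting: Payback = $25,850.00 / $11,284.00
Payback = 2.2909 years

2.2909 years


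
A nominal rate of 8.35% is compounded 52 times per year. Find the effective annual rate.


Formula: EAR = (1 + r/m)^m - 1
Period rate: r/m = 0.0835 / 52 = 0.001606
Compounding: (1 + 0.001606)^52 = 1.087012
EAR = 1.087012 - 1 = 0.087012

0.087012


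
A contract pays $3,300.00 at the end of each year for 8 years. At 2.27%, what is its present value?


Formula: PV = PMT * (1 - (1+r)^(-n)) / r
Discount factor: (1 + 0.0227)^(-8) = 0.83563
Bracket: 1 - 0.83563 = 0.16437
PV = $3,300.00 * 0.16437 / 0.0227 = $23,895.22

$23,895.22


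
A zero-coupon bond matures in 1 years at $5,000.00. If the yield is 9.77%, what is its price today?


Formula: Price = FV / (1 + r)^n
Substituting: Price = $5,000.00 / (1 + 0.0977)^1
Discount factor: (1.0977)^1 = 1.0977
Price = $5,000.00 / 1.0977 = $4,554.98

$4,554.98


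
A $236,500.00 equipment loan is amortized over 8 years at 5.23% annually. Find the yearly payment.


Formula: PMT = PV * r / (1 - (1+r)^(-n))
Denominator: 1 - (1 + 0.0523)^(-8) = 0.334905
Numerator: $236,500.00 * 0.0523 = 12368.95
PMT = 12368.95 / 0.334905 = $36,932.67

$36,932.67


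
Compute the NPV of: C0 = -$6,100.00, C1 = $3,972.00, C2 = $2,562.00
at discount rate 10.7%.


Formula: NPV = C0 + C1/(1+r) + C2/(1+r)^2
Discount C1: $3,972.00 / (1 + 0.107) = $3,588.08
Discount C2: $2,562.00 / (1 + 0.107)^2 = $2,090.66
NPV = -$6,100.00 + $3,588.08 + $2,090.66 = -$421.26

-$421.26


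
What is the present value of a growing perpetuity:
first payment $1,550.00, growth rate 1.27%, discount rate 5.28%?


Formula: PV = C / (r - g)
Spread: r - g = 0.0528 - 0.0127 = 0.0401
Substituting: PV = $1,550.00 / 0.0401
PV = $38,653.37

$38,653.37


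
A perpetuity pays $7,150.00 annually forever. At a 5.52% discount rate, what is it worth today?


Formula: PV = C / r
Substituting: PV = $7,150.00 / 0.0552
PV = $129,528.99

$129,528.99


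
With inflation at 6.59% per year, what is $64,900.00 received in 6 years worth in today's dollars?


Formula: Real value = nominal / (1 + inflation)^years
Price level: (1 + 0.0659)^6 = 1.466556
Real value = $64,900.00 / 1.466556 = $44,253.33

$44,253.33


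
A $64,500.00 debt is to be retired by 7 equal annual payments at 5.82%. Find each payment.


Formula: PMT = PV * r / (1 - (1+r)^(-n))
Denominator: 1 - (1 + 0.0582)^(-7) = 0.326984
Numerator: $64,500.00 * 0.0582 = 3753.9
PMT = 3753.9 / 0.326984 = $11,480.40

$11,480.40


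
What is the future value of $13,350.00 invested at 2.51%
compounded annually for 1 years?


Formula: FV = P * (1 + r)^n
Substituting: FV = $13,350.00 * (1 + 0.0251)^1
Growth factor: (1.0251)^1 = 1.0251
FV = $13,350.00 * 1.0251 = $13,685.09

$13,685.09


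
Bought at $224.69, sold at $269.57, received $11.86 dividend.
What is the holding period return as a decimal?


Formula: HPR = (P1 - P0 + D) / P0
Gain: $269.57 - $224.69 + $11.86 = $56.74
HPR = $56.74 / $224.69 = 0.2525

0.2525


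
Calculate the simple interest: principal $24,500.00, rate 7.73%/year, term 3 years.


Formula: I = P * r * t
Substituting: I = $24,500.00 * 0.0773 * 3
Step: I = $24,500.00 * 0.2319
I = $5,681.55

$5,681.55


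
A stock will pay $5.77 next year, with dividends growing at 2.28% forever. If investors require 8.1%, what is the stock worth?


Formula: P = D1 / (r - g)
Spread: r - g = 0.081 - 0.0228 = 0.0582
Substituting: P = $5.77 / 0.0582
P = $99.14

$99.14


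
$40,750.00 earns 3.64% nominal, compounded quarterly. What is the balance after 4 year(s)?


Formula: FV = P * (1 + r/m)^(m*t)
Period rate: r/m = 0.0364 / 4 = 0.0091
Total periods: m*t = 4 * 4 = 16
Growth factor: (1 + 0.0091)^16 = 1.155972
FV = $40,750.00 * 1.155972 = $47,105.86

$47,105.86


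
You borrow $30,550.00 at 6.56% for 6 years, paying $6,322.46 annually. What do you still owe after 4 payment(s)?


Formula: Balance = PV*(1+r)^k - PMT*((1+r)^k - 1)/r
Growth: (1 + 0.0656)^4 = 1.289368
Accumulated factor: ((1+r)^k - 1)/r = 4.411096
Balance = $30,550.00 * 1.289368 - $6,322.46 * 4.411096
Balance = $11,501.21

$11,501.21


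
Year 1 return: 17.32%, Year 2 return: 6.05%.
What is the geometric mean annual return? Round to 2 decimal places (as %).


Formula: Geometric mean = ((1+r1)*(1+r2))^(1/2) - 1
Product: (1 + 0.1732) * (1 + 0.0605) = 1.1732 * 1.0605 = 1.244179
Square root: 1.244179^0.5 = 1.115428
Geometric mean = 1.115428 - 1 = 0.115428
As percentage: 11.54%

11.54%


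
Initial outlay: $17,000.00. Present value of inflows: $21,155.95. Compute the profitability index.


Formula: PI = PV(cash flows) / initial investment
Substituting: PI = $21,155.95 / $17,000.00
PI = 1.2445

1.2445


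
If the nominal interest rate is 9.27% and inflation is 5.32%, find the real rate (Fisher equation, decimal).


Formula: (1 + r_real) = (1 + r_nom) / (1 + inflation)
Substituting: (1 + r_real) = 1.0927 / 1.0532
(1 + r_real) = 1.037505
r_real = 1.037505 - 1 = 0.037505

0.037505


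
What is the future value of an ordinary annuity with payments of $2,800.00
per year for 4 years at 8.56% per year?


Formula: FV = PMT * ((1+r)^n - 1) / r
Growth factor: (1 + 0.0856)^4 = 1.388927
Numerator: 1.388927 - 1 = 0.388927
FV = $2,800.00 * 0.388927 / 0.0856 = $12,721.90

$12,721.90


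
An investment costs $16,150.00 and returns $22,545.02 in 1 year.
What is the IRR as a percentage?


Formula: IRR = C1/C0 - 1
Substituting: IRR = $22,545.02 / $16,150.00 - 1
Ratio: 1.395976 - 1 = 0.395976
IRR = 39.5976%

39.5976%


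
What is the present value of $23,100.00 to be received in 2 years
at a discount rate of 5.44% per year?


Formula: PV = FV / (1 + r)^n
Substituting: PV = $23,100.00 / (1 + 0.0544)^2
Discount factor: (1.0544)^2 = 1.111759
PV = $23,100.00 / 1.111759 = $20,777.88

$20,777.88


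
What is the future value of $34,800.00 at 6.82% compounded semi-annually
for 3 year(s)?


Formula: FV = P * (1 + r/m)^(m*t)
Period rate: r/m = 0.0682 / 2 = 0.0341
Total periods: m*t = 2 * 3 = 6
Growth factor: (1 + 0.0341)^6 = 1.222856
FV = $34,800.00 * 1.222856 = $42,555.38

$42,555.38


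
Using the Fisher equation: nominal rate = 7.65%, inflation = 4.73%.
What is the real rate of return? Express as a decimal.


Formula: (1 + r_real) = (1 + r_nom) / (1 + inflation)
Substituting: (1 + r_real) = 1.0765 / 1.0473
(1 + r_real) = 1.027881
r_real = 1.027881 - 1 = 0.027881

0.027881


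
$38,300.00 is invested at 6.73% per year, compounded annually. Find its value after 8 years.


Formula: FV = P * (1 + r)^n
Substituting: FV = $38,300.00 * (1 + 0.0673)^8
Growth factor: (1.0673)^8 = 1.683806
FV = $38,300.00 * 1.683806 = $64,489.77

$64,489.77


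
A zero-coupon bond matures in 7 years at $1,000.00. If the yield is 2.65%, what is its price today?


Formula: Price = FV / (1 + r)^n
Substituting: Price = $1,000.00 / (1 + 0.0265)^7
Discount factor: (1.0265)^7 = 1.200916
Price = $1,000.00 / 1.200916 = $832.70

$832.70


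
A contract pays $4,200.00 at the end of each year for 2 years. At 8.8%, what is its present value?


Formula: PV = PMT * (1 - (1+r)^(-n)) / r
Discount factor: (1 + 0.088)^(-2) = 0.844777
Bracket: 1 - 0.844777 = 0.155223
PV = $4,200.00 * 0.155223 / 0.088 = $7,408.36

$7,408.36


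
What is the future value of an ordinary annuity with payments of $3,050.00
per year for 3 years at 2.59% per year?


Formula: FV = PMT * ((1+r)^n - 1) / r
Growth factor: (1 + 0.0259)^3 = 1.07973
Numerator: 1.07973 - 1 = 0.07973
FV = $3,050.00 * 0.07973 / 0.0259 = $9,389.03

$9,389.03


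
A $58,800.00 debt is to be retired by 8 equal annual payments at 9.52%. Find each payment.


Formula: PMT = PV * r / (1 - (1+r)^(-n))
Denominator: 1 - (1 + 0.0952)^(-8) = 0.516883
Numerator: $58,800.00 * 0.0952 = 5597.76
PMT = 5597.76 / 0.516883 = $10,829.84

$10,829.84


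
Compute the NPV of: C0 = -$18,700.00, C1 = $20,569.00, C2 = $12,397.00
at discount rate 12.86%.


Formula: NPV = C0 + C1/(1+r) + C2/(1+r)^2
Discount C1: $20,569.00 / (1 + 0.1286) = $18,225.23
Discount C2: $12,397.00 / (1 + 0.1286)^2 = $9,732.77
NPV = -$18,700.00 + $18,225.23 + $9,732.77 = $9,258.01

$9,258.01


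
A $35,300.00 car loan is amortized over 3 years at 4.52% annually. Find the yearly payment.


Formula: PMT = PV * r / (1 - (1+r)^(-n))
Denominator: 1 - (1 + 0.0452)^(-3) = 0.124206
Numerator: $35,300.00 * 0.0452 = 1595.56
PMT = 1595.56 / 0.124206 = $12,846.04

$12,846.04


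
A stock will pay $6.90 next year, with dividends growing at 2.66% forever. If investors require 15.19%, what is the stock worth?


Formula: P = D1 / (r - g)
Spread: r - g = 0.1519 - 0.0266 = 0.1253
Substituting: P = $6.90 / 0.1253
P = $55.07

$55.07


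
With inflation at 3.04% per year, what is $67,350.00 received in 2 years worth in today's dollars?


Formula: Real value = nominal / (1 + inflation)^years
Price level: (1 + 0.0304)^2 = 1.061724
Real value = $67,350.00 / 1.061724 = $63,434.56

$63,434.56


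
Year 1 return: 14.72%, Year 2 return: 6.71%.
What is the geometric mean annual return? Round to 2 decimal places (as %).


Formula: Geometric mean = ((1+r1)*(1+r2))^(1/2) - 1
Product: (1 + 0.1472) * (1 + 0.0671) = 1.1472 * 1.0671 = 1.224177
Square root: 1.224177^0.5 = 1.106425
Geometric mean = 1.106425 - 1 = 0.106425
As percentage: 10.64%

10.64%


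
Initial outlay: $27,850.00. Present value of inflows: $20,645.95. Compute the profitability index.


Formula: PI = PV(cash flows) / initial investment
Substituting: PI = $20,645.95 / $27,850.00
PI = 0.7413

0.7413


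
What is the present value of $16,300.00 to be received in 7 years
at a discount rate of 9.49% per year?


Formula: PV = FV / (1 + r)^n
Substituting: PV = $16,300.00 / (1 + 0.0949)^7
Discount factor: (1.0949)^7 = 1.886345
PV = $16,300.00 / 1.886345 = $8,641.05

$8,641.05


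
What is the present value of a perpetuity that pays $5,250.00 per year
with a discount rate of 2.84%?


Formula: PV = C / r
Substituting: PV = $5,250.00 / 0.0284
PV = $184,859.15

$184,859.15


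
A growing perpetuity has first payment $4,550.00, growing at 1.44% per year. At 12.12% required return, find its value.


Formula: PV = C / (r - g)
Spread: r - g = 0.1212 - 0.0144 = 0.1068
Substituting: PV = $4,550.00 / 0.1068
PV = $42,603.00

$42,603.00


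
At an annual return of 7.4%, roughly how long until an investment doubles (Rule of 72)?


Formula: Years ≈ 72 / r
Substituting: Years ≈ 72 / 7.4
Years ≈ 9.7

9.7 years


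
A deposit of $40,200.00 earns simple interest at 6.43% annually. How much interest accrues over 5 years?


Formula: I = P * r * t
Substituting: I = $40,200.00 * 0.0643 * 5
Step: I = $40,200.00 * 0.3215
I = $12,924.30

$12,924.30


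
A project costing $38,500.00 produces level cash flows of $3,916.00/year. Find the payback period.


Formula: Payback = investment / annual cash flow
Substituting: Payback = $38,500.00 / $3,916.00
Payback = 9.8315 years

9.8315 years


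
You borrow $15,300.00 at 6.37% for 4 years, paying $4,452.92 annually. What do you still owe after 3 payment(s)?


Formula: Balance = PV*(1+r)^k - PMT*((1+r)^k - 1)/r
Growth: (1 + 0.0637)^3 = 1.203532
Accumulated factor: ((1+r)^k - 1)/r = 3.195158
Balance = $15,300.00 * 1.203532 - $4,452.92 * 3.195158
Balance = $4,186.25

$4,186.25


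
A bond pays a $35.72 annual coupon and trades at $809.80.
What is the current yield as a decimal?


Formula: Current yield = annual coupon / price
Substituting: CY = $35.72 / $809.80
CY = 0.04411

0.04411


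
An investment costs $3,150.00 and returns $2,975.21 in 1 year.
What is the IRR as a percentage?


Formula: IRR = C1/C0 - 1
Substituting: IRR = $2,975.21 / $3,150.00 - 1
Ratio: 0.944511 - 1 = -0.055489
IRR = -5.5489%

-5.5489%


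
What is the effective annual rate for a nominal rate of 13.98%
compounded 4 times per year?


Formula: EAR = (1 + r/m)^m - 1
Period rate: r/m = 0.1398 / 4 = 0.03495
Compounding: (1 + 0.03495)^4 = 1.147301
EAR = 1.147301 - 1 = 0.147301

0.147301


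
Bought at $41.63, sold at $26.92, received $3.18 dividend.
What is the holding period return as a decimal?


Formula: HPR = (P1 - P0 + D) / P0
Gain: $26.92 - $41.63 + $3.18 = -$11.53
HPR = -$11.53 / $41.63 = -0.277

-0.277


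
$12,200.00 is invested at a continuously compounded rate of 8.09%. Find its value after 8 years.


Formula: FV = P * e^(r*t)
Exponent: r*t = 0.0809 * 8 = 0.6472
e^(0.6472) = 1.910185
FV = $12,200.00 * 1.910185 = $23,304.25

$23,304.25


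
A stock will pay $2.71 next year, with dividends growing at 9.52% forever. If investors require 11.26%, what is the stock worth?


Formula: P = D1 / (r - g)
Spread: r - g = 0.1126 - 0.0952 = 0.0174
Substituting: P = $2.71 / 0.0174
P = $155.75

$155.75


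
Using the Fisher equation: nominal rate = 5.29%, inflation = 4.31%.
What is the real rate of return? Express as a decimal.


Formula: (1 + r_real) = (1 + r_nom) / (1 + inflation)
Substituting: (1 + r_real) = 1.0529 / 1.0431
(1 + r_real) = 1.009395
r_real = 1.009395 - 1 = 0.009395

0.009395


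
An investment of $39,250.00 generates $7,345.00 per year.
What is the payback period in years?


Formula: Payback = investment / annual cash flow
Substituting: Payback = $39,250.00 / $7,345.00
Payback = 5.3438 years

5.3438 years


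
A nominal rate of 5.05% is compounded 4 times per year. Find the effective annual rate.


Formula: EAR = (1 + r/m)^m - 1
Period rate: r/m = 0.0505 / 4 = 0.012625
Compounding: (1 + 0.012625)^4 = 1.051464
EAR = 1.051464 - 1 = 0.051464

0.051464


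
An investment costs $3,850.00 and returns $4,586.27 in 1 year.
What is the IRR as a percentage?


Formula: IRR = C1/C0 - 1
Substituting: IRR = $4,586.27 / $3,850.00 - 1
Ratio: 1.191239 - 1 = 0.191239
IRR = 19.1239%

19.1239%


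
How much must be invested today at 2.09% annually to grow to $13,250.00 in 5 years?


Formula: PV = FV / (1 + r)^n
Substituting: PV = $13,250.00 / (1 + 0.0209)^5
Discount factor: (1.0209)^5 = 1.10896
PV = $13,250.00 / 1.10896 = $11,948.13

$11,948.13


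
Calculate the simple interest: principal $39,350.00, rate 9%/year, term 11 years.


Formula: I = P * r * t
Substituting: I = $39,350.00 * 0.09 * 11
Step: I = $39,350.00 * 0.99
I = $38,956.50

$38,956.50


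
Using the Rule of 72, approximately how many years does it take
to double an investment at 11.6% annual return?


Formula: Years ≈ 72 / r
Substituting: Years ≈ 72 / 11.6
Years ≈ 6.2

6.2 years


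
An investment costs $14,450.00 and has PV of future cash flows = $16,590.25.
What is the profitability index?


Formula: PI = PV(cash flows) / initial investment
Substituting: PI = $16,590.25 / $14,450.00
PI = 1.1481

1.1481


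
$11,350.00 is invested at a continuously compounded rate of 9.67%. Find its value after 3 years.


Formula: FV = P * e^(r*t)
Exponent: r*t = 0.0967 * 3 = 0.2901
e^(0.2901) = 1.336561
FV = $11,350.00 * 1.336561 = $15,169.97

$15,169.97


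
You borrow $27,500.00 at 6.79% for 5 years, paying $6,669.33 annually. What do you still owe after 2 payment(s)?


Formula: Balance = PV*(1+r)^k - PMT*((1+r)^k - 1)/r
Growth: (1 + 0.0679)^2 = 1.14041
Accumulated factor: ((1+r)^k - 1)/r = 2.0679
Balance = $27,500.00 * 1.14041 - $6,669.33 * 2.0679
Balance = $17,569.78

$17,569.78


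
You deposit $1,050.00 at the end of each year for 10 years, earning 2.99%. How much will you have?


Formula: FV = PMT * ((1+r)^n - 1) / r
Growth factor: (1 + 0.0299)^10 = 1.342612
Numerator: 1.342612 - 1 = 0.342612
FV = $1,050.00 * 0.342612 / 0.0299 = $12,031.53

$12,031.53


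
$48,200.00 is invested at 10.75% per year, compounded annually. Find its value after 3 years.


Formula: FV = P * (1 + r)^n
Substituting: FV = $48,200.00 * (1 + 0.1075)^3
Growth factor: (1.1075)^3 = 1.358411
FV = $48,200.00 * 1.358411 = $65,475.41

$65,475.41


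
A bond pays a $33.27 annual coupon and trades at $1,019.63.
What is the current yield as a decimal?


Formula: Current yield = annual coupon / price
Substituting: CY = $33.27 / $1,019.63
CY = 0.032629

0.032629


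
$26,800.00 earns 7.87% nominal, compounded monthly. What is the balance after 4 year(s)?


Formula: FV = P * (1 + r/m)^(m*t)
Period rate: r/m = 0.0787 / 12 = 0.006558
Total periods: m*t = 12 * 4 = 48
Growth factor: (1 + 0.006558)^48 = 1.368578
FV = $26,800.00 * 1.368578 = $36,677.89

$36,677.89


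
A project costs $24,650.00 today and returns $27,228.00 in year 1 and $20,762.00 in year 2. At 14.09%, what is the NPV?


Formula: NPV = C0 + C1/(1+r) + C2/(1+r)^2
Discount C1: $27,228.00 / (1 + 0.1409) = $23,865.37
Discount C2: $20,762.00 / (1 + 0.1409)^2 = $15,950.49
NPV = -$24,650.00 + $23,865.37 + $15,950.49 = $15,165.86

$15,165.86


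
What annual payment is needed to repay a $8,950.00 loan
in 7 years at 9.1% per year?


Formula: PMT = PV * r / (1 - (1+r)^(-n))
Denominator: 1 - (1 + 0.091)^(-7) = 0.456466
Numerator: $8,950.00 * 0.091 = 814.45
PMT = 814.45 / 0.456466 = $1,784.25

$1,784.25


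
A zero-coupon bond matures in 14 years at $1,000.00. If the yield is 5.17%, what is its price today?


Formula: Price = FV / (1 + r)^n
Substituting: Price = $1,000.00 / (1 + 0.0517)^14
Discount factor: (1.0517)^14 = 2.025285
Price = $1,000.00 / 2.025285 = $493.76

$493.76


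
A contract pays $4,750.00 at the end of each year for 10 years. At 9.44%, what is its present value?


Formula: PV = PMT * (1 - (1+r)^(-n)) / r
Discount factor: (1 + 0.0944)^(-10) = 0.405732
Bracket: 1 - 0.405732 = 0.594268
PV = $4,750.00 * 0.594268 / 0.0944 = $29,902.26

$29,902.26


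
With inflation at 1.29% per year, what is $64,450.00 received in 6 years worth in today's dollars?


Formula: Real value = nominal / (1 + inflation)^years
Price level: (1 + 0.0129)^6 = 1.07994
Real value = $64,450.00 / 1.07994 = $59,679.27

$59,679.27


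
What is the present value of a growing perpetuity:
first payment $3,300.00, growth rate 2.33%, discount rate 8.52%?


Formula: PV = C / (r - g)
Spread: r - g = 0.0852 - 0.0233 = 0.0619
Substituting: PV = $3,300.00 / 0.0619
PV = $53,311.79

$53,311.79


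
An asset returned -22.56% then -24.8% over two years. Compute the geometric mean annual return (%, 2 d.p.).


Formula: Geometric mean = ((1+r1)*(1+r2))^(1/2) - 1
Product: (1 + -0.2256) * (1 + -0.248) = 0.7744 * 0.752 = 0.582349
Square root: 0.582349^0.5 = 0.763118
Geometric mean = 0.763118 - 1 = -0.236882
As percentage: -23.69%

-23.69%


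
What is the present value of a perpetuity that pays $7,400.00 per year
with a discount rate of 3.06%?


Formula: PV = C / r
Substituting: PV = $7,400.00 / 0.0306
PV = $241,830.07

$241,830.07


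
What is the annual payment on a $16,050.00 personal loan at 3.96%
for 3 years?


Formula: PMT = PV * r / (1 - (1+r)^(-n))
Denominator: 1 - (1 + 0.0396)^(-3) = 0.109977
Numerator: $16,050.00 * 0.0396 = 635.58
PMT = 635.58 / 0.109977 = $5,779.20

$5,779.20


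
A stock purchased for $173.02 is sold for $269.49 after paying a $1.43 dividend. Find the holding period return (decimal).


Formula: HPR = (P1 - P0 + D) / P0
Gain: $269.49 - $173.02 + $1.43 = $97.90
HPR = $97.90 / $173.02 = 0.5658

0.5658


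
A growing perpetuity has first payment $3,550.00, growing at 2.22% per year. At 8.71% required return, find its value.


Formula: PV = C / (r - g)
Spread: r - g = 0.0871 - 0.0222 = 0.0649
Substituting: PV = $3,550.00 / 0.0649
PV = $54,699.54

$54,699.54


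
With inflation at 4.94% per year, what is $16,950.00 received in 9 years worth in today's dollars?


Formula: Real value = nominal / (1 + inflation)^years
Price level: (1 + 0.0494)^9 = 1.543368
Real value = $16,950.00 / 1.543368 = $10,982.47

$10,982.47


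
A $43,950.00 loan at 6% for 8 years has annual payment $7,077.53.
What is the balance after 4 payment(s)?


Formula: Balance = PV*(1+r)^k - PMT*((1+r)^k - 1)/r
Growth: (1 + 0.06)^4 = 1.262477
Accumulated factor: ((1+r)^k - 1)/r = 4.374616
Balance = $43,950.00 * 1.262477 - $7,077.53 * 4.374616
Balance = $24,524.39

$24,524.39


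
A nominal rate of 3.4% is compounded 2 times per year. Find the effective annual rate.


Formula: EAR = (1 + r/m)^m - 1
Period rate: r/m = 0.034 / 2 = 0.017
Compounding: (1 + 0.017)^2 = 1.034289
EAR = 1.034289 - 1 = 0.034289

0.034289


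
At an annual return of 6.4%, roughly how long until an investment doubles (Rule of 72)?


Formula: Years ≈ 72 / r
Substituting: Years ≈ 72 / 6.4
Years ≈ 11.2

11.2 years


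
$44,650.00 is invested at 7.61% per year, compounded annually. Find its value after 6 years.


Formula: FV = P * (1 + r)^n
Substituting: FV = $44,650.00 * (1 + 0.0761)^6
Growth factor: (1.0761)^6 = 1.552801
FV = $44,650.00 * 1.552801 = $69,332.56

$69,332.56


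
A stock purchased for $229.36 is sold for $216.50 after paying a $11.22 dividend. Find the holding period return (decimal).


Formula: HPR = (P1 - P0 + D) / P0
Gain: $216.50 - $229.36 + $11.22 = -$1.64
HPR = -$1.64 / $229.36 = -0.0072

-0.0072


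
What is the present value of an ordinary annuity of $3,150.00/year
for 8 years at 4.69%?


Formula: PV = PMT * (1 - (1+r)^(-n)) / r
Discount factor: (1 + 0.0469)^(-8) = 0.69304
Bracket: 1 - 0.69304 = 0.30696
PV = $3,150.00 * 0.30696 / 0.0469 = $20,616.71

$20,616.71


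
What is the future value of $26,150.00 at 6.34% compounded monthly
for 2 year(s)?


Formula: FV = P * (1 + r/m)^(m*t)
Period rate: r/m = 0.0634 / 12 = 0.005283
Total periods: m*t = 12 * 2 = 24
Growth factor: (1 + 0.005283)^24 = 1.134811
FV = $26,150.00 * 1.134811 = $29,675.31

$29,675.31


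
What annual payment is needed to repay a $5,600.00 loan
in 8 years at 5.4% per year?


Formula: PMT = PV * r / (1 - (1+r)^(-n))
Denominator: 1 - (1 + 0.054)^(-8) = 0.343439
Numerator: $5,600.00 * 0.054 = 302.4
PMT = 302.4 / 0.343439 = $880.51

$880.51


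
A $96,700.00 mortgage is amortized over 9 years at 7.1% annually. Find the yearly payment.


Formula: PMT = PV * r / (1 - (1+r)^(-n))
Denominator: 1 - (1 + 0.071)^(-9) = 0.46062
Numerator: $96,700.00 * 0.071 = 6865.7
PMT = 6865.7 / 0.46062 = $14,905.34

$14,905.34


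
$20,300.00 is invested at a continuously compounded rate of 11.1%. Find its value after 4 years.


Formula: FV = P * e^(r*t)
Exponent: r*t = 0.111 * 4 = 0.444
e^(0.444) = 1.55893
FV = $20,300.00 * 1.55893 = $31,646.29

$31,646.29


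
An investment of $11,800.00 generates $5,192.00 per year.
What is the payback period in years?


Formula: Payback = investment / annual cash flow
Substituting: Payback = $11,800.00 / $5,192.00
Payback = 2.2727 years

2.2727 years


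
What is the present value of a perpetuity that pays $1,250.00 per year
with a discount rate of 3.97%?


Formula: PV = C / r
Substituting: PV = $1,250.00 / 0.0397
PV = $31,486.15

$31,486.15


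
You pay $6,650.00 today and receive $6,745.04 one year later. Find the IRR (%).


Formula: IRR = C1/C0 - 1
Substituting: IRR = $6,745.04 / $6,650.00 - 1
Ratio: 1.014292 - 1 = 0.014292
IRR = 1.4292%

1.4292%


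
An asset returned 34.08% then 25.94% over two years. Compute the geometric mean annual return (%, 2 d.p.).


Formula: Geometric mean = ((1+r1)*(1+r2))^(1/2) - 1
Product: (1 + 0.3408) * (1 + 0.2594) = 1.3408 * 1.2594 = 1.688604
Square root: 1.688604^0.5 = 1.299463
Geometric mean = 1.299463 - 1 = 0.299463
As percentage: 29.95%

29.95%


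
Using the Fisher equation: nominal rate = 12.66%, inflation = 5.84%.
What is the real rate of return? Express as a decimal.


Formula: (1 + r_real) = (1 + r_nom) / (1 + inflation)
Substituting: (1 + r_real) = 1.1266 / 1.0584
(1 + r_real) = 1.064437
r_real = 1.064437 - 1 = 0.064437

0.064437


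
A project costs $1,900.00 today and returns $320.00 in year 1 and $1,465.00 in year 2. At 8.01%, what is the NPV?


Formula: NPV = C0 + C1/(1+r) + C2/(1+r)^2
Discount C1: $320.00 / (1 + 0.0801) = $296.27
Discount C2: $1,465.00 / (1 + 0.0801)^2 = $1,255.77
NPV = -$1,900.00 + $296.27 + $1,255.77 = -$347.96

-$347.96


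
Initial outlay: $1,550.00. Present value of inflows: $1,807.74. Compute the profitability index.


Formula: PI = PV(cash flows) / initial investment
Substituting: PI = $1,807.74 / $1,550.00
PI = 1.1663

1.1663


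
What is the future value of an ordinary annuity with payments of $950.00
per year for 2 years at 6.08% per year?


Formula: FV = PMT * ((1+r)^n - 1) / r
Growth factor: (1 + 0.0608)^2 = 1.125297
Numerator: 1.125297 - 1 = 0.125297
FV = $950.00 * 0.125297 / 0.0608 = $1,957.76

$1,957.76


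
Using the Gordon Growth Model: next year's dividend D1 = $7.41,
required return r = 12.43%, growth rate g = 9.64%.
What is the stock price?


Formula: P = D1 / (r - g)
Spread: r - g = 0.1243 - 0.0964 = 0.0279
Substituting: P = $7.41 / 0.0279
P = $265.59

$265.59


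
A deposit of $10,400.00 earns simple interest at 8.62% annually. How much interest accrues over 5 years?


Formula: I = P * r * t
Substituting: I = $10,400.00 * 0.0862 * 5
Step: I = $10,400.00 * 0.431
I = $4,482.40

$4,482.40


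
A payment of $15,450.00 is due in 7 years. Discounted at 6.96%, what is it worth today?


Formula: PV = FV / (1 + r)^n
Substituting: PV = $15,450.00 / (1 + 0.0696)^7
Discount factor: (1.0696)^7 = 1.601584
PV = $15,450.00 / 1.601584 = $9,646.70

$9,646.70


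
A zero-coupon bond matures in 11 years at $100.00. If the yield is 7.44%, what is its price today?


Formula: Price = FV / (1 + r)^n
Substituting: Price = $100.00 / (1 + 0.0744)^11
Discount factor: (1.0744)^11 = 2.202044
Price = $100.00 / 2.202044 = $45.41

$45.41


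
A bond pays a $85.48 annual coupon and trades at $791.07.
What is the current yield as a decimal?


Formula: Current yield = annual coupon / price
Substituting: CY = $85.48 / $791.07
CY = 0.108056

0.108056


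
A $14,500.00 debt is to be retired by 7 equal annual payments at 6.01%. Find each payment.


Formula: PMT = PV * r / (1 - (1+r)^(-n))
Denominator: 1 - (1 + 0.0601)^(-7) = 0.335382
Numerator: $14,500.00 * 0.0601 = 871.45
PMT = 871.45 / 0.335382 = $2,598.38

$2,598.38


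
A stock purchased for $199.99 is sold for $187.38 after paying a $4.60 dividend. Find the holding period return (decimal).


Formula: HPR = (P1 - P0 + D) / P0
Gain: $187.38 - $199.99 + $4.60 = -$8.01
HPR = -$8.01 / $199.99 = -0.0401

-0.0401


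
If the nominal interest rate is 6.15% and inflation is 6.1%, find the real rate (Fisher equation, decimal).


Formula: (1 + r_real) = (1 + r_nom) / (1 + inflation)
Substituting: (1 + r_real) = 1.0615 / 1.061
(1 + r_real) = 1.000471
r_real = 1.000471 - 1 = 0.000471

0.000471


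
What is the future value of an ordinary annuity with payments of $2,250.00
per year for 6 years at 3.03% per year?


Formula: FV = PMT * ((1+r)^n - 1) / r
Growth factor: (1 + 0.0303)^6 = 1.196141
Numerator: 1.196141 - 1 = 0.196141
FV = $2,250.00 * 0.196141 / 0.0303 = $14,564.89

$14,564.89


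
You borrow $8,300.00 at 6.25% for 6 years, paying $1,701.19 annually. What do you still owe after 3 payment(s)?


Formula: Balance = PV*(1+r)^k - PMT*((1+r)^k - 1)/r
Growth: (1 + 0.0625)^3 = 1.199463
Accumulated factor: ((1+r)^k - 1)/r = 3.191406
Balance = $8,300.00 * 1.199463 - $1,701.19 * 3.191406
Balance = $4,526.35

$4,526.35


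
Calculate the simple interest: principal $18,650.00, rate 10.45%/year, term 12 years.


Formula: I = P * r * t
Substituting: I = $18,650.00 * 0.1045 * 12
Step: I = $18,650.00 * 1.254
I = $23,387.10

$23,387.10


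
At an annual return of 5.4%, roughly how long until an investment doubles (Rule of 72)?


Formula: Years ≈ 72 / r
Substituting: Years ≈ 72 / 5.4
Years ≈ 13.3

13.3 years


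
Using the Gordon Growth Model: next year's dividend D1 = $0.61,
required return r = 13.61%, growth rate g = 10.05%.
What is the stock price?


Formula: P = D1 / (r - g)
Spread: r - g = 0.1361 - 0.1005 = 0.0356
Substituting: P = $0.61 / 0.0356
P = $17.13

$17.13


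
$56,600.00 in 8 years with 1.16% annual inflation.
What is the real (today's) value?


Formula: Real value = nominal / (1 + inflation)^years
Price level: (1 + 0.0116)^8 = 1.096656
Real value = $56,600.00 / 1.096656 = $51,611.43

$51,611.43


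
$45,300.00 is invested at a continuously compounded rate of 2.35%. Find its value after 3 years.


Formula: FV = P * e^(r*t)
Exponent: r*t = 0.0235 * 3 = 0.0705
e^(0.0705) = 1.073045
FV = $45,300.00 * 1.073045 = $48,608.92

$48,608.92


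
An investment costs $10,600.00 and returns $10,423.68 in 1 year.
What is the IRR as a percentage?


Formula: IRR = C1/C0 - 1
Substituting: IRR = $10,423.68 / $10,600.00 - 1
Ratio: 0.983366 - 1 = -0.016634
IRR = -1.6634%

-1.6634%


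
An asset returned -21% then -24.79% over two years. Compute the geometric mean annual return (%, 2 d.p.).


Formula: Geometric mean = ((1+r1)*(1+r2))^(1/2) - 1
Product: (1 + -0.21) * (1 + -0.2479) = 0.79 * 0.7521 = 0.594159
Square root: 0.594159^0.5 = 0.770817
Geometric mean = 0.770817 - 1 = -0.229183
As percentage: -22.92%

-22.92%


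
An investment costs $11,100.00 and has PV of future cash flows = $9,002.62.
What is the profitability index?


Formula: PI = PV(cash flows) / initial investment
Substituting: PI = $9,002.62 / $11,100.00
PI = 0.811

0.811


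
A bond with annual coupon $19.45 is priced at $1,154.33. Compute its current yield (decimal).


Formula: Current yield = annual coupon / price
Substituting: CY = $19.45 / $1,154.33
CY = 0.01685

0.01685


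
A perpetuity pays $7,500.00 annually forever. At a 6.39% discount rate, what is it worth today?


Formula: PV = C / r
Substituting: PV = $7,500.00 / 0.0639
PV = $117,370.89

$117,370.89


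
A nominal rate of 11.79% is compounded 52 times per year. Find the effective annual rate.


Formula: EAR = (1 + r/m)^m - 1
Period rate: r/m = 0.1179 / 52 = 0.002267
Compounding: (1 + 0.002267)^52 = 1.124981
EAR = 1.124981 - 1 = 0.124981

0.124981


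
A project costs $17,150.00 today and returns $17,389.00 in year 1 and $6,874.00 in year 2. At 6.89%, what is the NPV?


Formula: NPV = C0 + C1/(1+r) + C2/(1+r)^2
Discount C1: $17,389.00 / (1 + 0.0689) = $16,268.13
Discount C2: $6,874.00 / (1 + 0.0689)^2 = $6,016.38
NPV = -$17,150.00 + $16,268.13 + $6,016.38 = $5,134.51

$5,134.51


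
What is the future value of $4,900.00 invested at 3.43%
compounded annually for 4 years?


Formula: FV = P * (1 + r)^n
Substituting: FV = $4,900.00 * (1 + 0.0343)^4
Growth factor: (1.0343)^4 = 1.144422
FV = $4,900.00 * 1.144422 = $5,607.67

$5,607.67


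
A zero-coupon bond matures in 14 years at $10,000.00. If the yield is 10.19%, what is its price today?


Formula: Price = FV / (1 + r)^n
Substituting: Price = $10,000.00 / (1 + 0.1019)^14
Discount factor: (1.1019)^14 = 3.890367
Price = $10,000.00 / 3.890367 = $2,570.45

$2,570.45


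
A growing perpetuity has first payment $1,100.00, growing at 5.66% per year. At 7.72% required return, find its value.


Formula: PV = C / (r - g)
Spread: r - g = 0.0772 - 0.0566 = 0.0206
Substituting: PV = $1,100.00 / 0.0206
PV = $53,398.06

$53,398.06


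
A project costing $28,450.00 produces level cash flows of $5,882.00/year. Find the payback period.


Formula: Payback = investment / annual cash flow
Substituting: Payback = $28,450.00 / $5,882.00
Payback = 4.8368 years

4.8368 years


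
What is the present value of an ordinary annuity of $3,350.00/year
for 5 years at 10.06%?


Formula: PV = PMT * (1 - (1+r)^(-n)) / r
Discount factor: (1 + 0.1006)^(-5) = 0.619231
Bracket: 1 - 0.619231 = 0.380769
PV = $3,350.00 * 0.380769 / 0.1006 = $12,679.69

$12,679.69


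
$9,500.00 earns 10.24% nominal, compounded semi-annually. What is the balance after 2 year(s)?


Formula: FV = P * (1 + r/m)^(m*t)
Period rate: r/m = 0.1024 / 2 = 0.0512
Total periods: m*t = 2 * 2 = 4
Growth factor: (1 + 0.0512)^4 = 1.221072
FV = $9,500.00 * 1.221072 = $11,600.19

$11,600.19


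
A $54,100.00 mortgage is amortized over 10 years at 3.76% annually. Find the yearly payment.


Formula: PMT = PV * r / (1 - (1+r)^(-n))
Denominator: 1 - (1 + 0.0376)^(-10) = 0.308646
Numerator: $54,100.00 * 0.0376 = 2034.16
PMT = 2034.16 / 0.308646 = $6,590.59

$6,590.59


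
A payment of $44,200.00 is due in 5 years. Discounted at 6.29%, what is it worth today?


Formula: PV = FV / (1 + r)^n
Substituting: PV = $44,200.00 / (1 + 0.0629)^5
Discount factor: (1.0629)^5 = 1.356632
PV = $44,200.00 / 1.356632 = $32,580.69

$32,580.69


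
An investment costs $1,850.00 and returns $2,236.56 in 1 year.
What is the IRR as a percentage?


Formula: IRR = C1/C0 - 1
Substituting: IRR = $2,236.56 / $1,850.00 - 1
Ratio: 1.208951 - 1 = 0.208951
IRR = 20.8951%

20.8951%


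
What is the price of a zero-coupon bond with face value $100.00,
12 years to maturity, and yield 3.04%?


Formula: Price = FV / (1 + r)^n
Substituting: Price = $100.00 / (1 + 0.0304)^12
Discount factor: (1.0304)^12 = 1.432419
Price = $100.00 / 1.432419 = $69.81

$69.81


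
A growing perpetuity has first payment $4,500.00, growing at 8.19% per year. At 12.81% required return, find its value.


Formula: PV = C / (r - g)
Spread: r - g = 0.1281 - 0.0819 = 0.0462
Substituting: PV = $4,500.00 / 0.0462
PV = $97,402.60

$97,402.60
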